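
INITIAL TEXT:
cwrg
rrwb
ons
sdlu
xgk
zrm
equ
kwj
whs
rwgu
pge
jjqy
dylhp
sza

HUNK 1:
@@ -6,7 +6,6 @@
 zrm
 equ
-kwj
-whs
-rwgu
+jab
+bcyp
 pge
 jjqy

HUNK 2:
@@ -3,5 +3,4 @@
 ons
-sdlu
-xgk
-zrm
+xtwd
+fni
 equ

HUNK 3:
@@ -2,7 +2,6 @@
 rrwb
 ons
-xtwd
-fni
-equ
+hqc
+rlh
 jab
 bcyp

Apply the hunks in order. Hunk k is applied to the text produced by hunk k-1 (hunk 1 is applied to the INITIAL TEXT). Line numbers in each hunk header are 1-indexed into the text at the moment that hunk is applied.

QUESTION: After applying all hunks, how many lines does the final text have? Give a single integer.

Answer: 11

Derivation:
Hunk 1: at line 6 remove [kwj,whs,rwgu] add [jab,bcyp] -> 13 lines: cwrg rrwb ons sdlu xgk zrm equ jab bcyp pge jjqy dylhp sza
Hunk 2: at line 3 remove [sdlu,xgk,zrm] add [xtwd,fni] -> 12 lines: cwrg rrwb ons xtwd fni equ jab bcyp pge jjqy dylhp sza
Hunk 3: at line 2 remove [xtwd,fni,equ] add [hqc,rlh] -> 11 lines: cwrg rrwb ons hqc rlh jab bcyp pge jjqy dylhp sza
Final line count: 11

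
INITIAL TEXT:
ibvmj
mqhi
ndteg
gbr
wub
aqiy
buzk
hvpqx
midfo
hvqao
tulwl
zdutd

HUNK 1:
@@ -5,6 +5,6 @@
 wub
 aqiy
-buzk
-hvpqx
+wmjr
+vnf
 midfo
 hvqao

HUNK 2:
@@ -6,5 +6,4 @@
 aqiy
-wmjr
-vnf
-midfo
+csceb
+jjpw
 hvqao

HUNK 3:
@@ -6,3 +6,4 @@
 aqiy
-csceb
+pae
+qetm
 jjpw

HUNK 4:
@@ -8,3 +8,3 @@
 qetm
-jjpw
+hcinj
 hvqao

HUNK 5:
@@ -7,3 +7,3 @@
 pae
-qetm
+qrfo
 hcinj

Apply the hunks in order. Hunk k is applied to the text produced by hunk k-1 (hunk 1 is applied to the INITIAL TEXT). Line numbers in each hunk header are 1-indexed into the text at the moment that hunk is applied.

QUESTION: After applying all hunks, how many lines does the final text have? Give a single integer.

Hunk 1: at line 5 remove [buzk,hvpqx] add [wmjr,vnf] -> 12 lines: ibvmj mqhi ndteg gbr wub aqiy wmjr vnf midfo hvqao tulwl zdutd
Hunk 2: at line 6 remove [wmjr,vnf,midfo] add [csceb,jjpw] -> 11 lines: ibvmj mqhi ndteg gbr wub aqiy csceb jjpw hvqao tulwl zdutd
Hunk 3: at line 6 remove [csceb] add [pae,qetm] -> 12 lines: ibvmj mqhi ndteg gbr wub aqiy pae qetm jjpw hvqao tulwl zdutd
Hunk 4: at line 8 remove [jjpw] add [hcinj] -> 12 lines: ibvmj mqhi ndteg gbr wub aqiy pae qetm hcinj hvqao tulwl zdutd
Hunk 5: at line 7 remove [qetm] add [qrfo] -> 12 lines: ibvmj mqhi ndteg gbr wub aqiy pae qrfo hcinj hvqao tulwl zdutd
Final line count: 12

Answer: 12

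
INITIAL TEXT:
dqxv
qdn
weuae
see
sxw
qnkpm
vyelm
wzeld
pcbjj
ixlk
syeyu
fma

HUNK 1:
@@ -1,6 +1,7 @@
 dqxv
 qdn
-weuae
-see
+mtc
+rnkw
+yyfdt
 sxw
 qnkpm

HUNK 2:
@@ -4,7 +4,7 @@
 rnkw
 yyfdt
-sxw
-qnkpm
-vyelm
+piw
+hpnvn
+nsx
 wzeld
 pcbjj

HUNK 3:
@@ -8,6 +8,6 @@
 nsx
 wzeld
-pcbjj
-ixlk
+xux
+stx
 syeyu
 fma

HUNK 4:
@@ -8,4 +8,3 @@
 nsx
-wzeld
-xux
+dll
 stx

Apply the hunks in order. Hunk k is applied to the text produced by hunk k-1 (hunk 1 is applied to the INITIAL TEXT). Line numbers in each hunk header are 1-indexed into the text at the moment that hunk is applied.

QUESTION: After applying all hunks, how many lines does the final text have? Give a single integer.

Hunk 1: at line 1 remove [weuae,see] add [mtc,rnkw,yyfdt] -> 13 lines: dqxv qdn mtc rnkw yyfdt sxw qnkpm vyelm wzeld pcbjj ixlk syeyu fma
Hunk 2: at line 4 remove [sxw,qnkpm,vyelm] add [piw,hpnvn,nsx] -> 13 lines: dqxv qdn mtc rnkw yyfdt piw hpnvn nsx wzeld pcbjj ixlk syeyu fma
Hunk 3: at line 8 remove [pcbjj,ixlk] add [xux,stx] -> 13 lines: dqxv qdn mtc rnkw yyfdt piw hpnvn nsx wzeld xux stx syeyu fma
Hunk 4: at line 8 remove [wzeld,xux] add [dll] -> 12 lines: dqxv qdn mtc rnkw yyfdt piw hpnvn nsx dll stx syeyu fma
Final line count: 12

Answer: 12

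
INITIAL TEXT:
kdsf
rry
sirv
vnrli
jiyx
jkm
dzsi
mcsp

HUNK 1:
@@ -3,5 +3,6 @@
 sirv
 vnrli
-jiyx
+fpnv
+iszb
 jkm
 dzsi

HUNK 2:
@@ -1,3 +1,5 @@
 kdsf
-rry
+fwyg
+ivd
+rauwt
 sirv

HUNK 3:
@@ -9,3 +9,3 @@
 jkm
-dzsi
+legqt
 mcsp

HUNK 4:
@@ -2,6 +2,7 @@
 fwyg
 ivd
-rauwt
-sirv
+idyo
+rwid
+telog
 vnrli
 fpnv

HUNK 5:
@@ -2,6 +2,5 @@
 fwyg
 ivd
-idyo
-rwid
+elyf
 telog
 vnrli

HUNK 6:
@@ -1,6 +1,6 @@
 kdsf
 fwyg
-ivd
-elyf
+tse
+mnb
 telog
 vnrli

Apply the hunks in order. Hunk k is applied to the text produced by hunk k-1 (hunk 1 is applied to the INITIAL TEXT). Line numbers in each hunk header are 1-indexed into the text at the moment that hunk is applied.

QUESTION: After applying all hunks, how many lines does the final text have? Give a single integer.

Hunk 1: at line 3 remove [jiyx] add [fpnv,iszb] -> 9 lines: kdsf rry sirv vnrli fpnv iszb jkm dzsi mcsp
Hunk 2: at line 1 remove [rry] add [fwyg,ivd,rauwt] -> 11 lines: kdsf fwyg ivd rauwt sirv vnrli fpnv iszb jkm dzsi mcsp
Hunk 3: at line 9 remove [dzsi] add [legqt] -> 11 lines: kdsf fwyg ivd rauwt sirv vnrli fpnv iszb jkm legqt mcsp
Hunk 4: at line 2 remove [rauwt,sirv] add [idyo,rwid,telog] -> 12 lines: kdsf fwyg ivd idyo rwid telog vnrli fpnv iszb jkm legqt mcsp
Hunk 5: at line 2 remove [idyo,rwid] add [elyf] -> 11 lines: kdsf fwyg ivd elyf telog vnrli fpnv iszb jkm legqt mcsp
Hunk 6: at line 1 remove [ivd,elyf] add [tse,mnb] -> 11 lines: kdsf fwyg tse mnb telog vnrli fpnv iszb jkm legqt mcsp
Final line count: 11

Answer: 11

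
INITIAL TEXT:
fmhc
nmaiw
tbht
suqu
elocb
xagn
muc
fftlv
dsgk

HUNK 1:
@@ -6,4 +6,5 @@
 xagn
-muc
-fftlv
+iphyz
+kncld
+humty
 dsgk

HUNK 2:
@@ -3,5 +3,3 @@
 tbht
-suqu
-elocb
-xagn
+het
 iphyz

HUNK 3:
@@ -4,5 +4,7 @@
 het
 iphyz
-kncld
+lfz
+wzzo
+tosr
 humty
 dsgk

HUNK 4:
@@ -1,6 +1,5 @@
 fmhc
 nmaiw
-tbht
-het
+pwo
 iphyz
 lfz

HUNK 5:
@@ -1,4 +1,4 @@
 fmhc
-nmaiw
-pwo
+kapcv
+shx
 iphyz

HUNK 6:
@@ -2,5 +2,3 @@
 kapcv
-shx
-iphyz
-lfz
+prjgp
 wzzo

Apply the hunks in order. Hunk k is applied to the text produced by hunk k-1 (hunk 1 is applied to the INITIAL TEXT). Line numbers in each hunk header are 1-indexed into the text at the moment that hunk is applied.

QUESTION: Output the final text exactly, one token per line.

Hunk 1: at line 6 remove [muc,fftlv] add [iphyz,kncld,humty] -> 10 lines: fmhc nmaiw tbht suqu elocb xagn iphyz kncld humty dsgk
Hunk 2: at line 3 remove [suqu,elocb,xagn] add [het] -> 8 lines: fmhc nmaiw tbht het iphyz kncld humty dsgk
Hunk 3: at line 4 remove [kncld] add [lfz,wzzo,tosr] -> 10 lines: fmhc nmaiw tbht het iphyz lfz wzzo tosr humty dsgk
Hunk 4: at line 1 remove [tbht,het] add [pwo] -> 9 lines: fmhc nmaiw pwo iphyz lfz wzzo tosr humty dsgk
Hunk 5: at line 1 remove [nmaiw,pwo] add [kapcv,shx] -> 9 lines: fmhc kapcv shx iphyz lfz wzzo tosr humty dsgk
Hunk 6: at line 2 remove [shx,iphyz,lfz] add [prjgp] -> 7 lines: fmhc kapcv prjgp wzzo tosr humty dsgk

Answer: fmhc
kapcv
prjgp
wzzo
tosr
humty
dsgk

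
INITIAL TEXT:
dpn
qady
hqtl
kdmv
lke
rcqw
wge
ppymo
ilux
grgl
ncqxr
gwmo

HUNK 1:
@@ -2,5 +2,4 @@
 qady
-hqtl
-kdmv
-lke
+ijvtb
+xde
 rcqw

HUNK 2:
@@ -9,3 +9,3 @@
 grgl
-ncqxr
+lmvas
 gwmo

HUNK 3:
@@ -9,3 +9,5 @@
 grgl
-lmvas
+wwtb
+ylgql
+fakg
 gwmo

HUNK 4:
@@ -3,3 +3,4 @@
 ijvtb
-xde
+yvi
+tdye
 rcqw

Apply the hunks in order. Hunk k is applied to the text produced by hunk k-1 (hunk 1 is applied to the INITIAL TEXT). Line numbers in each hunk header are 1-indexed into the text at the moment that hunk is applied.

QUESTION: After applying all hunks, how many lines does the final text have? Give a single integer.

Hunk 1: at line 2 remove [hqtl,kdmv,lke] add [ijvtb,xde] -> 11 lines: dpn qady ijvtb xde rcqw wge ppymo ilux grgl ncqxr gwmo
Hunk 2: at line 9 remove [ncqxr] add [lmvas] -> 11 lines: dpn qady ijvtb xde rcqw wge ppymo ilux grgl lmvas gwmo
Hunk 3: at line 9 remove [lmvas] add [wwtb,ylgql,fakg] -> 13 lines: dpn qady ijvtb xde rcqw wge ppymo ilux grgl wwtb ylgql fakg gwmo
Hunk 4: at line 3 remove [xde] add [yvi,tdye] -> 14 lines: dpn qady ijvtb yvi tdye rcqw wge ppymo ilux grgl wwtb ylgql fakg gwmo
Final line count: 14

Answer: 14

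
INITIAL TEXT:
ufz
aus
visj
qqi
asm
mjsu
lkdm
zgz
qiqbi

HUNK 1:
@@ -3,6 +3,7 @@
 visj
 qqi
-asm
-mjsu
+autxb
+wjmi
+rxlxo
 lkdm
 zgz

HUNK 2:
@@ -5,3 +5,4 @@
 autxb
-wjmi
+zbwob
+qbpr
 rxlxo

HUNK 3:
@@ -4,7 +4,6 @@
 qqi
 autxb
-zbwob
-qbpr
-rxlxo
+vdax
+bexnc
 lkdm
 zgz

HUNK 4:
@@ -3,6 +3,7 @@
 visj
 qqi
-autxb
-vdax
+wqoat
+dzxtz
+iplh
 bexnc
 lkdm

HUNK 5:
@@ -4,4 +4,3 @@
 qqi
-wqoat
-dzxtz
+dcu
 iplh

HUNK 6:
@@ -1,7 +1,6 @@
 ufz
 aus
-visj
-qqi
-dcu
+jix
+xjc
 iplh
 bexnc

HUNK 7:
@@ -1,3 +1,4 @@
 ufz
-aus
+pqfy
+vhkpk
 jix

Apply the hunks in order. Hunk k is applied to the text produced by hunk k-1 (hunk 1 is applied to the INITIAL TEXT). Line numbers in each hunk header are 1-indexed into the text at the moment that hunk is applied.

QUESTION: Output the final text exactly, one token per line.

Hunk 1: at line 3 remove [asm,mjsu] add [autxb,wjmi,rxlxo] -> 10 lines: ufz aus visj qqi autxb wjmi rxlxo lkdm zgz qiqbi
Hunk 2: at line 5 remove [wjmi] add [zbwob,qbpr] -> 11 lines: ufz aus visj qqi autxb zbwob qbpr rxlxo lkdm zgz qiqbi
Hunk 3: at line 4 remove [zbwob,qbpr,rxlxo] add [vdax,bexnc] -> 10 lines: ufz aus visj qqi autxb vdax bexnc lkdm zgz qiqbi
Hunk 4: at line 3 remove [autxb,vdax] add [wqoat,dzxtz,iplh] -> 11 lines: ufz aus visj qqi wqoat dzxtz iplh bexnc lkdm zgz qiqbi
Hunk 5: at line 4 remove [wqoat,dzxtz] add [dcu] -> 10 lines: ufz aus visj qqi dcu iplh bexnc lkdm zgz qiqbi
Hunk 6: at line 1 remove [visj,qqi,dcu] add [jix,xjc] -> 9 lines: ufz aus jix xjc iplh bexnc lkdm zgz qiqbi
Hunk 7: at line 1 remove [aus] add [pqfy,vhkpk] -> 10 lines: ufz pqfy vhkpk jix xjc iplh bexnc lkdm zgz qiqbi

Answer: ufz
pqfy
vhkpk
jix
xjc
iplh
bexnc
lkdm
zgz
qiqbi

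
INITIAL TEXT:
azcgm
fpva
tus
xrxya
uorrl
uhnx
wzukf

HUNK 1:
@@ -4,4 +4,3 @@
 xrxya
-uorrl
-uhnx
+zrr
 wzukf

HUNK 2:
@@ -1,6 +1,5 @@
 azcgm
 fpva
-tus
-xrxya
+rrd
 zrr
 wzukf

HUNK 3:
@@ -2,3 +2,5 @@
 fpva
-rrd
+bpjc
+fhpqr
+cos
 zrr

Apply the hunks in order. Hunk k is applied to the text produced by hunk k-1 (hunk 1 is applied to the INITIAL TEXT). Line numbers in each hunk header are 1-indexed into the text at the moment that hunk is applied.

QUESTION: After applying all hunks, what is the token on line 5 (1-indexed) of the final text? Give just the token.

Answer: cos

Derivation:
Hunk 1: at line 4 remove [uorrl,uhnx] add [zrr] -> 6 lines: azcgm fpva tus xrxya zrr wzukf
Hunk 2: at line 1 remove [tus,xrxya] add [rrd] -> 5 lines: azcgm fpva rrd zrr wzukf
Hunk 3: at line 2 remove [rrd] add [bpjc,fhpqr,cos] -> 7 lines: azcgm fpva bpjc fhpqr cos zrr wzukf
Final line 5: cos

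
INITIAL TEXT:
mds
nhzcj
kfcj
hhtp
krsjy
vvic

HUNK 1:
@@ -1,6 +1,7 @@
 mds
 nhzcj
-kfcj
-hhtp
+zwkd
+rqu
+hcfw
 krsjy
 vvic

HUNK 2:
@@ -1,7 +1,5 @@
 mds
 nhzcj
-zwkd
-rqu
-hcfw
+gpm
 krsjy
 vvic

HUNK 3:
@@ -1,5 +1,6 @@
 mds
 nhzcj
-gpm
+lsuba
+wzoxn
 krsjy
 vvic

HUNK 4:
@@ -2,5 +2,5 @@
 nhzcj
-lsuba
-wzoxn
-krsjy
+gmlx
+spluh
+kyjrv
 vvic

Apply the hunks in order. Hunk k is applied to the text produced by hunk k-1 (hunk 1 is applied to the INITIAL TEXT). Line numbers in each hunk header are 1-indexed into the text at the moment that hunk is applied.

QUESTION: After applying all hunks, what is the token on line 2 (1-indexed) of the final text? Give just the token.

Hunk 1: at line 1 remove [kfcj,hhtp] add [zwkd,rqu,hcfw] -> 7 lines: mds nhzcj zwkd rqu hcfw krsjy vvic
Hunk 2: at line 1 remove [zwkd,rqu,hcfw] add [gpm] -> 5 lines: mds nhzcj gpm krsjy vvic
Hunk 3: at line 1 remove [gpm] add [lsuba,wzoxn] -> 6 lines: mds nhzcj lsuba wzoxn krsjy vvic
Hunk 4: at line 2 remove [lsuba,wzoxn,krsjy] add [gmlx,spluh,kyjrv] -> 6 lines: mds nhzcj gmlx spluh kyjrv vvic
Final line 2: nhzcj

Answer: nhzcj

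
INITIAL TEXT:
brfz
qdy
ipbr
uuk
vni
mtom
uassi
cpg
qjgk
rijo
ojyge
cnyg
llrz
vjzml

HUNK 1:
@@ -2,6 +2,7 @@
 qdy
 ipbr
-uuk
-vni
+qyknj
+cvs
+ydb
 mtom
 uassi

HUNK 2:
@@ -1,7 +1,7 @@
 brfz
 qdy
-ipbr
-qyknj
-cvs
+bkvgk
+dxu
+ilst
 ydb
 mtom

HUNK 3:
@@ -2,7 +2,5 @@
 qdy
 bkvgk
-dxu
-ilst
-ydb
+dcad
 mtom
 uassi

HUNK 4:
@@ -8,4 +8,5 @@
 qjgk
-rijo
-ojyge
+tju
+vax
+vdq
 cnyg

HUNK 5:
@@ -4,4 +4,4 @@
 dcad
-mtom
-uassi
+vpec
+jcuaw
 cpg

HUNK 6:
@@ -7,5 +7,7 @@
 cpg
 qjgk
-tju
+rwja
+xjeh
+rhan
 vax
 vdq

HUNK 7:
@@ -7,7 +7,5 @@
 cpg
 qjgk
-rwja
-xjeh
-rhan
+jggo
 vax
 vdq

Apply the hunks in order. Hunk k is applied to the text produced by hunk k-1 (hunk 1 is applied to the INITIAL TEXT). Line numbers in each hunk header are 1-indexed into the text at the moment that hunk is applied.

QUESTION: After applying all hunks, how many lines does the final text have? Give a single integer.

Answer: 14

Derivation:
Hunk 1: at line 2 remove [uuk,vni] add [qyknj,cvs,ydb] -> 15 lines: brfz qdy ipbr qyknj cvs ydb mtom uassi cpg qjgk rijo ojyge cnyg llrz vjzml
Hunk 2: at line 1 remove [ipbr,qyknj,cvs] add [bkvgk,dxu,ilst] -> 15 lines: brfz qdy bkvgk dxu ilst ydb mtom uassi cpg qjgk rijo ojyge cnyg llrz vjzml
Hunk 3: at line 2 remove [dxu,ilst,ydb] add [dcad] -> 13 lines: brfz qdy bkvgk dcad mtom uassi cpg qjgk rijo ojyge cnyg llrz vjzml
Hunk 4: at line 8 remove [rijo,ojyge] add [tju,vax,vdq] -> 14 lines: brfz qdy bkvgk dcad mtom uassi cpg qjgk tju vax vdq cnyg llrz vjzml
Hunk 5: at line 4 remove [mtom,uassi] add [vpec,jcuaw] -> 14 lines: brfz qdy bkvgk dcad vpec jcuaw cpg qjgk tju vax vdq cnyg llrz vjzml
Hunk 6: at line 7 remove [tju] add [rwja,xjeh,rhan] -> 16 lines: brfz qdy bkvgk dcad vpec jcuaw cpg qjgk rwja xjeh rhan vax vdq cnyg llrz vjzml
Hunk 7: at line 7 remove [rwja,xjeh,rhan] add [jggo] -> 14 lines: brfz qdy bkvgk dcad vpec jcuaw cpg qjgk jggo vax vdq cnyg llrz vjzml
Final line count: 14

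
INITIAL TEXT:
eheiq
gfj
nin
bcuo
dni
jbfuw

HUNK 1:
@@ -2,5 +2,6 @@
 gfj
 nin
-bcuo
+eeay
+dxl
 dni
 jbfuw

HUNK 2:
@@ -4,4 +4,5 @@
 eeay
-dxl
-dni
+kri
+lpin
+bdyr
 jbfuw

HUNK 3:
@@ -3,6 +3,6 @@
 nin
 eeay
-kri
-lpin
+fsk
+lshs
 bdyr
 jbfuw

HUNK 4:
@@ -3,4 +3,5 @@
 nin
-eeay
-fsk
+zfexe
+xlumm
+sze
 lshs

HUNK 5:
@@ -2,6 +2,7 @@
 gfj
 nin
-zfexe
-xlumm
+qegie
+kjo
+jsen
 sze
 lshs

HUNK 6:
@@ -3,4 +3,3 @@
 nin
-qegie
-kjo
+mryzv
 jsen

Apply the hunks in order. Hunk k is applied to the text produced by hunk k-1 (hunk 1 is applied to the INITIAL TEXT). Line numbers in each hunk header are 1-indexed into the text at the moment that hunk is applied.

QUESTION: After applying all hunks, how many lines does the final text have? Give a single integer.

Hunk 1: at line 2 remove [bcuo] add [eeay,dxl] -> 7 lines: eheiq gfj nin eeay dxl dni jbfuw
Hunk 2: at line 4 remove [dxl,dni] add [kri,lpin,bdyr] -> 8 lines: eheiq gfj nin eeay kri lpin bdyr jbfuw
Hunk 3: at line 3 remove [kri,lpin] add [fsk,lshs] -> 8 lines: eheiq gfj nin eeay fsk lshs bdyr jbfuw
Hunk 4: at line 3 remove [eeay,fsk] add [zfexe,xlumm,sze] -> 9 lines: eheiq gfj nin zfexe xlumm sze lshs bdyr jbfuw
Hunk 5: at line 2 remove [zfexe,xlumm] add [qegie,kjo,jsen] -> 10 lines: eheiq gfj nin qegie kjo jsen sze lshs bdyr jbfuw
Hunk 6: at line 3 remove [qegie,kjo] add [mryzv] -> 9 lines: eheiq gfj nin mryzv jsen sze lshs bdyr jbfuw
Final line count: 9

Answer: 9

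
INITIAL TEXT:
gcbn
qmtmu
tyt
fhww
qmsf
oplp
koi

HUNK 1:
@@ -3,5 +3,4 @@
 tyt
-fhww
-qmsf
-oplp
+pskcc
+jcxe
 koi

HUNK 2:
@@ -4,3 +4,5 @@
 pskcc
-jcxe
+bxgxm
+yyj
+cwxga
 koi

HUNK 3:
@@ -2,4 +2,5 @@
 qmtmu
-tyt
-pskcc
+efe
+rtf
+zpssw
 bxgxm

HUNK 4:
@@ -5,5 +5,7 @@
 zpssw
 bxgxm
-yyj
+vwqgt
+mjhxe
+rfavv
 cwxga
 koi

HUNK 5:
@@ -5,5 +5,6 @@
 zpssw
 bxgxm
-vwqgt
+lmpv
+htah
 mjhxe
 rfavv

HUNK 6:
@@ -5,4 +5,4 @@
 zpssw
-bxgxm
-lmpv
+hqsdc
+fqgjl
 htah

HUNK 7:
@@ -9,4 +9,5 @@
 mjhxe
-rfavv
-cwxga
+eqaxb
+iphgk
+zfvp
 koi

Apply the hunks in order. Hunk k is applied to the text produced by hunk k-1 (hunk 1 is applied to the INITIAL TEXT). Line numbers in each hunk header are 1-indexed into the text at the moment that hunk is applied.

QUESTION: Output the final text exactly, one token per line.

Hunk 1: at line 3 remove [fhww,qmsf,oplp] add [pskcc,jcxe] -> 6 lines: gcbn qmtmu tyt pskcc jcxe koi
Hunk 2: at line 4 remove [jcxe] add [bxgxm,yyj,cwxga] -> 8 lines: gcbn qmtmu tyt pskcc bxgxm yyj cwxga koi
Hunk 3: at line 2 remove [tyt,pskcc] add [efe,rtf,zpssw] -> 9 lines: gcbn qmtmu efe rtf zpssw bxgxm yyj cwxga koi
Hunk 4: at line 5 remove [yyj] add [vwqgt,mjhxe,rfavv] -> 11 lines: gcbn qmtmu efe rtf zpssw bxgxm vwqgt mjhxe rfavv cwxga koi
Hunk 5: at line 5 remove [vwqgt] add [lmpv,htah] -> 12 lines: gcbn qmtmu efe rtf zpssw bxgxm lmpv htah mjhxe rfavv cwxga koi
Hunk 6: at line 5 remove [bxgxm,lmpv] add [hqsdc,fqgjl] -> 12 lines: gcbn qmtmu efe rtf zpssw hqsdc fqgjl htah mjhxe rfavv cwxga koi
Hunk 7: at line 9 remove [rfavv,cwxga] add [eqaxb,iphgk,zfvp] -> 13 lines: gcbn qmtmu efe rtf zpssw hqsdc fqgjl htah mjhxe eqaxb iphgk zfvp koi

Answer: gcbn
qmtmu
efe
rtf
zpssw
hqsdc
fqgjl
htah
mjhxe
eqaxb
iphgk
zfvp
koi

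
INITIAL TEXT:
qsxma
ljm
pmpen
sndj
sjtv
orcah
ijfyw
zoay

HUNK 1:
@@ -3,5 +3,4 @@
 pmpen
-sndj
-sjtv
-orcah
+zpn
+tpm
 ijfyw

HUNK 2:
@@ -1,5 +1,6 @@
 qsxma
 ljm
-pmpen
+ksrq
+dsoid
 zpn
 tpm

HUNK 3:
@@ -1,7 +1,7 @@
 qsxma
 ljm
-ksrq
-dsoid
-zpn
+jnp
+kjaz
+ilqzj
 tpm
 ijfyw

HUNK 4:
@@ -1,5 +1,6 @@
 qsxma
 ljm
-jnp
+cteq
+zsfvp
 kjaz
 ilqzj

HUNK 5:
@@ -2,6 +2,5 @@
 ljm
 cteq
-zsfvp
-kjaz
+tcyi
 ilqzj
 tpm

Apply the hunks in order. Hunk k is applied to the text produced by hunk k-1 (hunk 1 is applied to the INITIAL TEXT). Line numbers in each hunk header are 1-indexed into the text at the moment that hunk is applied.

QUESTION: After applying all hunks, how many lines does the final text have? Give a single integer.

Answer: 8

Derivation:
Hunk 1: at line 3 remove [sndj,sjtv,orcah] add [zpn,tpm] -> 7 lines: qsxma ljm pmpen zpn tpm ijfyw zoay
Hunk 2: at line 1 remove [pmpen] add [ksrq,dsoid] -> 8 lines: qsxma ljm ksrq dsoid zpn tpm ijfyw zoay
Hunk 3: at line 1 remove [ksrq,dsoid,zpn] add [jnp,kjaz,ilqzj] -> 8 lines: qsxma ljm jnp kjaz ilqzj tpm ijfyw zoay
Hunk 4: at line 1 remove [jnp] add [cteq,zsfvp] -> 9 lines: qsxma ljm cteq zsfvp kjaz ilqzj tpm ijfyw zoay
Hunk 5: at line 2 remove [zsfvp,kjaz] add [tcyi] -> 8 lines: qsxma ljm cteq tcyi ilqzj tpm ijfyw zoay
Final line count: 8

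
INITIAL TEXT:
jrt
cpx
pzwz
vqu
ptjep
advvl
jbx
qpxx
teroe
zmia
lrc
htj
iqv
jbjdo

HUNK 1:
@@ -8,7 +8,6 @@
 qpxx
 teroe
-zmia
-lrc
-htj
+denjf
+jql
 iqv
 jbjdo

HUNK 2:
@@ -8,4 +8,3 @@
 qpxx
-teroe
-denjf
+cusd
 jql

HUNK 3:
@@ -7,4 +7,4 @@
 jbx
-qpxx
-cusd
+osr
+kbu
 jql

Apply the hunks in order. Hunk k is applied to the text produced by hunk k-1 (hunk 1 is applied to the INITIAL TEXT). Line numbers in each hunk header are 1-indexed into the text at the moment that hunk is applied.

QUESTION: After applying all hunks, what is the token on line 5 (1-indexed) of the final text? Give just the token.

Answer: ptjep

Derivation:
Hunk 1: at line 8 remove [zmia,lrc,htj] add [denjf,jql] -> 13 lines: jrt cpx pzwz vqu ptjep advvl jbx qpxx teroe denjf jql iqv jbjdo
Hunk 2: at line 8 remove [teroe,denjf] add [cusd] -> 12 lines: jrt cpx pzwz vqu ptjep advvl jbx qpxx cusd jql iqv jbjdo
Hunk 3: at line 7 remove [qpxx,cusd] add [osr,kbu] -> 12 lines: jrt cpx pzwz vqu ptjep advvl jbx osr kbu jql iqv jbjdo
Final line 5: ptjep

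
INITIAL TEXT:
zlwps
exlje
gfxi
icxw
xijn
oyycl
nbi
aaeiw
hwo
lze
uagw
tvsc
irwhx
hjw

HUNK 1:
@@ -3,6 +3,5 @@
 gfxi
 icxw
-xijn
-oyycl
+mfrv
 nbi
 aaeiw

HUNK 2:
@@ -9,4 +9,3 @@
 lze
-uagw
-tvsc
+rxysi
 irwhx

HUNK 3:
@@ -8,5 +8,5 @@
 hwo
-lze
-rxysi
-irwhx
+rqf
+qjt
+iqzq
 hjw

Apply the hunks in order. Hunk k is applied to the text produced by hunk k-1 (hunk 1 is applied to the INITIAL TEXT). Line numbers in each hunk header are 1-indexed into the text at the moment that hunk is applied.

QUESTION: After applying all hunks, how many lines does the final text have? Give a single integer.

Hunk 1: at line 3 remove [xijn,oyycl] add [mfrv] -> 13 lines: zlwps exlje gfxi icxw mfrv nbi aaeiw hwo lze uagw tvsc irwhx hjw
Hunk 2: at line 9 remove [uagw,tvsc] add [rxysi] -> 12 lines: zlwps exlje gfxi icxw mfrv nbi aaeiw hwo lze rxysi irwhx hjw
Hunk 3: at line 8 remove [lze,rxysi,irwhx] add [rqf,qjt,iqzq] -> 12 lines: zlwps exlje gfxi icxw mfrv nbi aaeiw hwo rqf qjt iqzq hjw
Final line count: 12

Answer: 12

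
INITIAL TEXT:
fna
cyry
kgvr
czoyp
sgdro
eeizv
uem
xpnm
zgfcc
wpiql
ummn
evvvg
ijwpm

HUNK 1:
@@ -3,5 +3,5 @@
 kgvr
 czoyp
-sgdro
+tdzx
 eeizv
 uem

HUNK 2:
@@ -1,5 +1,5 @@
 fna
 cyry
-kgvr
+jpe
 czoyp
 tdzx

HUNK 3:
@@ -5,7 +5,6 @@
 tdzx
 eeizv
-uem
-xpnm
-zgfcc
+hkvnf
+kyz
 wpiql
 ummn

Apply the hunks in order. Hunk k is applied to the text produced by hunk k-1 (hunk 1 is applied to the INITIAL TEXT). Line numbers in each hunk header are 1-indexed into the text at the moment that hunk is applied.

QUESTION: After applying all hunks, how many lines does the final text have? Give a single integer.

Hunk 1: at line 3 remove [sgdro] add [tdzx] -> 13 lines: fna cyry kgvr czoyp tdzx eeizv uem xpnm zgfcc wpiql ummn evvvg ijwpm
Hunk 2: at line 1 remove [kgvr] add [jpe] -> 13 lines: fna cyry jpe czoyp tdzx eeizv uem xpnm zgfcc wpiql ummn evvvg ijwpm
Hunk 3: at line 5 remove [uem,xpnm,zgfcc] add [hkvnf,kyz] -> 12 lines: fna cyry jpe czoyp tdzx eeizv hkvnf kyz wpiql ummn evvvg ijwpm
Final line count: 12

Answer: 12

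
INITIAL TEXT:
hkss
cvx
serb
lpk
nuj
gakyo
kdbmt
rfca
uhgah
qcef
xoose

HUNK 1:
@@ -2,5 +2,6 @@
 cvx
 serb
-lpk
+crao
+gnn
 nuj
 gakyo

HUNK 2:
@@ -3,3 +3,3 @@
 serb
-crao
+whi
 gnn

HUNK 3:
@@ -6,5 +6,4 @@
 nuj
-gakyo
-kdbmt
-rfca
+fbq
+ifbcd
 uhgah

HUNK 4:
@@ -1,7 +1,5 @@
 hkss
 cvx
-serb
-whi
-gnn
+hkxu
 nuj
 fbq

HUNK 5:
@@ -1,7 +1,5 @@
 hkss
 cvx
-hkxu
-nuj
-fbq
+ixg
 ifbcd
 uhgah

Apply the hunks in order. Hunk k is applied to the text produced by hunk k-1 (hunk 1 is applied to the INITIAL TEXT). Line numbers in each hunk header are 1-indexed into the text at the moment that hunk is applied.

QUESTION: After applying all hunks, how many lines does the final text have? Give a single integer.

Hunk 1: at line 2 remove [lpk] add [crao,gnn] -> 12 lines: hkss cvx serb crao gnn nuj gakyo kdbmt rfca uhgah qcef xoose
Hunk 2: at line 3 remove [crao] add [whi] -> 12 lines: hkss cvx serb whi gnn nuj gakyo kdbmt rfca uhgah qcef xoose
Hunk 3: at line 6 remove [gakyo,kdbmt,rfca] add [fbq,ifbcd] -> 11 lines: hkss cvx serb whi gnn nuj fbq ifbcd uhgah qcef xoose
Hunk 4: at line 1 remove [serb,whi,gnn] add [hkxu] -> 9 lines: hkss cvx hkxu nuj fbq ifbcd uhgah qcef xoose
Hunk 5: at line 1 remove [hkxu,nuj,fbq] add [ixg] -> 7 lines: hkss cvx ixg ifbcd uhgah qcef xoose
Final line count: 7

Answer: 7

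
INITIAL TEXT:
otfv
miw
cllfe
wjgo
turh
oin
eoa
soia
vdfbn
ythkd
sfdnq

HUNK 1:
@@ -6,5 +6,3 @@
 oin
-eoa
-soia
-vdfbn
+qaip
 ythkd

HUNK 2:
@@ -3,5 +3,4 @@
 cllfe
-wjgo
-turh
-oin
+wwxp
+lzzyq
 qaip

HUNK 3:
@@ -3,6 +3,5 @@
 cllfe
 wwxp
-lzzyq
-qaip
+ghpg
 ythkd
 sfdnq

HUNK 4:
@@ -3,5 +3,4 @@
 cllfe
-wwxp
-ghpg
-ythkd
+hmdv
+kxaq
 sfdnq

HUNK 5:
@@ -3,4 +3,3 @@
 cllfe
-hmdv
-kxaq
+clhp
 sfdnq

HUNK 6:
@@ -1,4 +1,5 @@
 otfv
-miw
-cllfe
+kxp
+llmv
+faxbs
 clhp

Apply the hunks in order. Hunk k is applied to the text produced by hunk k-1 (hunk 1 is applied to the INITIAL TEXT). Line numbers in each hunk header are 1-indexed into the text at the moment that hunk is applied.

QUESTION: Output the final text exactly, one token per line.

Answer: otfv
kxp
llmv
faxbs
clhp
sfdnq

Derivation:
Hunk 1: at line 6 remove [eoa,soia,vdfbn] add [qaip] -> 9 lines: otfv miw cllfe wjgo turh oin qaip ythkd sfdnq
Hunk 2: at line 3 remove [wjgo,turh,oin] add [wwxp,lzzyq] -> 8 lines: otfv miw cllfe wwxp lzzyq qaip ythkd sfdnq
Hunk 3: at line 3 remove [lzzyq,qaip] add [ghpg] -> 7 lines: otfv miw cllfe wwxp ghpg ythkd sfdnq
Hunk 4: at line 3 remove [wwxp,ghpg,ythkd] add [hmdv,kxaq] -> 6 lines: otfv miw cllfe hmdv kxaq sfdnq
Hunk 5: at line 3 remove [hmdv,kxaq] add [clhp] -> 5 lines: otfv miw cllfe clhp sfdnq
Hunk 6: at line 1 remove [miw,cllfe] add [kxp,llmv,faxbs] -> 6 lines: otfv kxp llmv faxbs clhp sfdnq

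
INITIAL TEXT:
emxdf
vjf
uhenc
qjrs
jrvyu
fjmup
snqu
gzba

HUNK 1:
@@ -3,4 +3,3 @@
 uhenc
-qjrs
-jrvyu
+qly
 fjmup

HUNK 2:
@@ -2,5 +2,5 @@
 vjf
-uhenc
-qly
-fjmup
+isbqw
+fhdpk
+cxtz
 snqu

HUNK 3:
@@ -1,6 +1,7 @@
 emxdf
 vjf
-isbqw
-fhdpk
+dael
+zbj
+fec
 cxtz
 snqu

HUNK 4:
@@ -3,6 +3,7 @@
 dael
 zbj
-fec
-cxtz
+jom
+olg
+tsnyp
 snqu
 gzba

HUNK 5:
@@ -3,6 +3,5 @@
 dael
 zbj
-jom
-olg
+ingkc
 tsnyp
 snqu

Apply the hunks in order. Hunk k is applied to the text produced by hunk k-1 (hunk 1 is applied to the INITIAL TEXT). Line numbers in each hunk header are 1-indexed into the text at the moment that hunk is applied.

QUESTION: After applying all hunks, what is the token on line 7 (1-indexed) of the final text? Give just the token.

Answer: snqu

Derivation:
Hunk 1: at line 3 remove [qjrs,jrvyu] add [qly] -> 7 lines: emxdf vjf uhenc qly fjmup snqu gzba
Hunk 2: at line 2 remove [uhenc,qly,fjmup] add [isbqw,fhdpk,cxtz] -> 7 lines: emxdf vjf isbqw fhdpk cxtz snqu gzba
Hunk 3: at line 1 remove [isbqw,fhdpk] add [dael,zbj,fec] -> 8 lines: emxdf vjf dael zbj fec cxtz snqu gzba
Hunk 4: at line 3 remove [fec,cxtz] add [jom,olg,tsnyp] -> 9 lines: emxdf vjf dael zbj jom olg tsnyp snqu gzba
Hunk 5: at line 3 remove [jom,olg] add [ingkc] -> 8 lines: emxdf vjf dael zbj ingkc tsnyp snqu gzba
Final line 7: snqu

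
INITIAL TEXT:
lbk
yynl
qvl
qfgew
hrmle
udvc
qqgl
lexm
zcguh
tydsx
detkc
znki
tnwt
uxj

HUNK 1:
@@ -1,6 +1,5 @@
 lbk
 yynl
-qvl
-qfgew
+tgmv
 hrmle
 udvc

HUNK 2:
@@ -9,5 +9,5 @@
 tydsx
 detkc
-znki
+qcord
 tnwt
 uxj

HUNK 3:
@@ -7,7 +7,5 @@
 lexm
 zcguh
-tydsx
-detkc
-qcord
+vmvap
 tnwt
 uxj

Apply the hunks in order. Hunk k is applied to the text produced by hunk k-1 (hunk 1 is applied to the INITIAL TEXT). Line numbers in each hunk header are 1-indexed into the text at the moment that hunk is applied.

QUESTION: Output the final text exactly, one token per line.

Answer: lbk
yynl
tgmv
hrmle
udvc
qqgl
lexm
zcguh
vmvap
tnwt
uxj

Derivation:
Hunk 1: at line 1 remove [qvl,qfgew] add [tgmv] -> 13 lines: lbk yynl tgmv hrmle udvc qqgl lexm zcguh tydsx detkc znki tnwt uxj
Hunk 2: at line 9 remove [znki] add [qcord] -> 13 lines: lbk yynl tgmv hrmle udvc qqgl lexm zcguh tydsx detkc qcord tnwt uxj
Hunk 3: at line 7 remove [tydsx,detkc,qcord] add [vmvap] -> 11 lines: lbk yynl tgmv hrmle udvc qqgl lexm zcguh vmvap tnwt uxj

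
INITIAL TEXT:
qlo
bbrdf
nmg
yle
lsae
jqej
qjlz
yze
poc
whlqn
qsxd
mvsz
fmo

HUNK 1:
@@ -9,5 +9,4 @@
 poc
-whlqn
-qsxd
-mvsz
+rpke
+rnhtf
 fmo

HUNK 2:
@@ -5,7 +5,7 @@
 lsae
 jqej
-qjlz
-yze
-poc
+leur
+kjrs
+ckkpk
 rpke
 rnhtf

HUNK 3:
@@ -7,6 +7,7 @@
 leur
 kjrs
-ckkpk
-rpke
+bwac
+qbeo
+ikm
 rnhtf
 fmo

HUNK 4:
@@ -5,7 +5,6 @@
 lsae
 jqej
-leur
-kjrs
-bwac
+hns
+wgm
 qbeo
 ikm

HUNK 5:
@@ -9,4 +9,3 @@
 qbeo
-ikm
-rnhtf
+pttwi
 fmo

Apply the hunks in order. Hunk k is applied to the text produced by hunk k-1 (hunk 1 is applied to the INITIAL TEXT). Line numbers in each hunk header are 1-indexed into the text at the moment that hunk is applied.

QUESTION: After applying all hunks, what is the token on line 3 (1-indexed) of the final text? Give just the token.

Answer: nmg

Derivation:
Hunk 1: at line 9 remove [whlqn,qsxd,mvsz] add [rpke,rnhtf] -> 12 lines: qlo bbrdf nmg yle lsae jqej qjlz yze poc rpke rnhtf fmo
Hunk 2: at line 5 remove [qjlz,yze,poc] add [leur,kjrs,ckkpk] -> 12 lines: qlo bbrdf nmg yle lsae jqej leur kjrs ckkpk rpke rnhtf fmo
Hunk 3: at line 7 remove [ckkpk,rpke] add [bwac,qbeo,ikm] -> 13 lines: qlo bbrdf nmg yle lsae jqej leur kjrs bwac qbeo ikm rnhtf fmo
Hunk 4: at line 5 remove [leur,kjrs,bwac] add [hns,wgm] -> 12 lines: qlo bbrdf nmg yle lsae jqej hns wgm qbeo ikm rnhtf fmo
Hunk 5: at line 9 remove [ikm,rnhtf] add [pttwi] -> 11 lines: qlo bbrdf nmg yle lsae jqej hns wgm qbeo pttwi fmo
Final line 3: nmg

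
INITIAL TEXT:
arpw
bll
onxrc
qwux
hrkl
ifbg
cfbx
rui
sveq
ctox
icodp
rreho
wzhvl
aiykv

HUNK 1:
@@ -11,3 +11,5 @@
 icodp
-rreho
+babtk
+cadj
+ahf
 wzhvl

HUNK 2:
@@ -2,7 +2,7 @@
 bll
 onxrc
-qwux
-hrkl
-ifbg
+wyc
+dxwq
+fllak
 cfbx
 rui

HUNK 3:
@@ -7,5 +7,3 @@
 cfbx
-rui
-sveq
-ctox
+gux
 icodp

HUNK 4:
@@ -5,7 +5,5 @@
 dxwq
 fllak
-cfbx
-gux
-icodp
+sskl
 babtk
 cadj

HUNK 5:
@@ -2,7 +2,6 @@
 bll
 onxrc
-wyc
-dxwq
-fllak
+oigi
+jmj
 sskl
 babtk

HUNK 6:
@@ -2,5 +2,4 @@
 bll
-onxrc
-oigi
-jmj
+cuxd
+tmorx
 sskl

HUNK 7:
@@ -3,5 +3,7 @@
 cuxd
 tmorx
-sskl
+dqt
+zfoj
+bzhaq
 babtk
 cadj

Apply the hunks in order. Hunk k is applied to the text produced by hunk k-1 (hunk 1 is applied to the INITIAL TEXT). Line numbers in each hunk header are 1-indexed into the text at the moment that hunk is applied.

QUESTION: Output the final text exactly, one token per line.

Answer: arpw
bll
cuxd
tmorx
dqt
zfoj
bzhaq
babtk
cadj
ahf
wzhvl
aiykv

Derivation:
Hunk 1: at line 11 remove [rreho] add [babtk,cadj,ahf] -> 16 lines: arpw bll onxrc qwux hrkl ifbg cfbx rui sveq ctox icodp babtk cadj ahf wzhvl aiykv
Hunk 2: at line 2 remove [qwux,hrkl,ifbg] add [wyc,dxwq,fllak] -> 16 lines: arpw bll onxrc wyc dxwq fllak cfbx rui sveq ctox icodp babtk cadj ahf wzhvl aiykv
Hunk 3: at line 7 remove [rui,sveq,ctox] add [gux] -> 14 lines: arpw bll onxrc wyc dxwq fllak cfbx gux icodp babtk cadj ahf wzhvl aiykv
Hunk 4: at line 5 remove [cfbx,gux,icodp] add [sskl] -> 12 lines: arpw bll onxrc wyc dxwq fllak sskl babtk cadj ahf wzhvl aiykv
Hunk 5: at line 2 remove [wyc,dxwq,fllak] add [oigi,jmj] -> 11 lines: arpw bll onxrc oigi jmj sskl babtk cadj ahf wzhvl aiykv
Hunk 6: at line 2 remove [onxrc,oigi,jmj] add [cuxd,tmorx] -> 10 lines: arpw bll cuxd tmorx sskl babtk cadj ahf wzhvl aiykv
Hunk 7: at line 3 remove [sskl] add [dqt,zfoj,bzhaq] -> 12 lines: arpw bll cuxd tmorx dqt zfoj bzhaq babtk cadj ahf wzhvl aiykv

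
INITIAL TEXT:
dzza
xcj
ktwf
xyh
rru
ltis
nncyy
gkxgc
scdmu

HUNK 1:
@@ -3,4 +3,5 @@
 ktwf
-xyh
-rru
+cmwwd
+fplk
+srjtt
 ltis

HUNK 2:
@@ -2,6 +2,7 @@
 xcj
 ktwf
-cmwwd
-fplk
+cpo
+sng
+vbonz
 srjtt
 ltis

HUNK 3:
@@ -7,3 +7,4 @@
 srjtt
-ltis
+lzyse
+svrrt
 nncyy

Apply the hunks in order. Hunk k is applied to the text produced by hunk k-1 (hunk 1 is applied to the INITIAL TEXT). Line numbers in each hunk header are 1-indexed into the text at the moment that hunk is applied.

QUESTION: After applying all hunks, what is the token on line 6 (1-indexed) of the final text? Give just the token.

Answer: vbonz

Derivation:
Hunk 1: at line 3 remove [xyh,rru] add [cmwwd,fplk,srjtt] -> 10 lines: dzza xcj ktwf cmwwd fplk srjtt ltis nncyy gkxgc scdmu
Hunk 2: at line 2 remove [cmwwd,fplk] add [cpo,sng,vbonz] -> 11 lines: dzza xcj ktwf cpo sng vbonz srjtt ltis nncyy gkxgc scdmu
Hunk 3: at line 7 remove [ltis] add [lzyse,svrrt] -> 12 lines: dzza xcj ktwf cpo sng vbonz srjtt lzyse svrrt nncyy gkxgc scdmu
Final line 6: vbonz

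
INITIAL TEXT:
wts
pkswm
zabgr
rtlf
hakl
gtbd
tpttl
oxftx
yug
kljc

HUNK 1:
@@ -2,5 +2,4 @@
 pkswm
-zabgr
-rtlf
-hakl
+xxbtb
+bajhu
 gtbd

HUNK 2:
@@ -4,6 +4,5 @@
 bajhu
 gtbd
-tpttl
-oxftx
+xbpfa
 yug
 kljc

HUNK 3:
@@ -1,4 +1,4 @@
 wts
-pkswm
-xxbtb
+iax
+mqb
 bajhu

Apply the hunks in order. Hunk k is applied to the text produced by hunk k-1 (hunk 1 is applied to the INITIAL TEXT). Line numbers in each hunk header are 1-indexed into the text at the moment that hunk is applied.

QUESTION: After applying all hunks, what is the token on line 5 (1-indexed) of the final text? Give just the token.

Answer: gtbd

Derivation:
Hunk 1: at line 2 remove [zabgr,rtlf,hakl] add [xxbtb,bajhu] -> 9 lines: wts pkswm xxbtb bajhu gtbd tpttl oxftx yug kljc
Hunk 2: at line 4 remove [tpttl,oxftx] add [xbpfa] -> 8 lines: wts pkswm xxbtb bajhu gtbd xbpfa yug kljc
Hunk 3: at line 1 remove [pkswm,xxbtb] add [iax,mqb] -> 8 lines: wts iax mqb bajhu gtbd xbpfa yug kljc
Final line 5: gtbd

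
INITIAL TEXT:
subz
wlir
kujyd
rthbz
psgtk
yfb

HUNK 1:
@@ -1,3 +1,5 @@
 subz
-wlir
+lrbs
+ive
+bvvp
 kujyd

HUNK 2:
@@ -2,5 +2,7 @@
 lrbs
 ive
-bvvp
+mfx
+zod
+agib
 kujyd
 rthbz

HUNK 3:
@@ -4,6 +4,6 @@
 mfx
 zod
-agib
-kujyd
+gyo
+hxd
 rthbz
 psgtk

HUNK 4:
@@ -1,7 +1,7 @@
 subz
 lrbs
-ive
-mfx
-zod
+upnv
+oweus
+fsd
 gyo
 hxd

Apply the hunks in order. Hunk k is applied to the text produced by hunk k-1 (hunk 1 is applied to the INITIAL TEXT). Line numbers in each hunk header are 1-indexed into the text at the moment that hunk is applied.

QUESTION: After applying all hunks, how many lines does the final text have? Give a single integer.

Hunk 1: at line 1 remove [wlir] add [lrbs,ive,bvvp] -> 8 lines: subz lrbs ive bvvp kujyd rthbz psgtk yfb
Hunk 2: at line 2 remove [bvvp] add [mfx,zod,agib] -> 10 lines: subz lrbs ive mfx zod agib kujyd rthbz psgtk yfb
Hunk 3: at line 4 remove [agib,kujyd] add [gyo,hxd] -> 10 lines: subz lrbs ive mfx zod gyo hxd rthbz psgtk yfb
Hunk 4: at line 1 remove [ive,mfx,zod] add [upnv,oweus,fsd] -> 10 lines: subz lrbs upnv oweus fsd gyo hxd rthbz psgtk yfb
Final line count: 10

Answer: 10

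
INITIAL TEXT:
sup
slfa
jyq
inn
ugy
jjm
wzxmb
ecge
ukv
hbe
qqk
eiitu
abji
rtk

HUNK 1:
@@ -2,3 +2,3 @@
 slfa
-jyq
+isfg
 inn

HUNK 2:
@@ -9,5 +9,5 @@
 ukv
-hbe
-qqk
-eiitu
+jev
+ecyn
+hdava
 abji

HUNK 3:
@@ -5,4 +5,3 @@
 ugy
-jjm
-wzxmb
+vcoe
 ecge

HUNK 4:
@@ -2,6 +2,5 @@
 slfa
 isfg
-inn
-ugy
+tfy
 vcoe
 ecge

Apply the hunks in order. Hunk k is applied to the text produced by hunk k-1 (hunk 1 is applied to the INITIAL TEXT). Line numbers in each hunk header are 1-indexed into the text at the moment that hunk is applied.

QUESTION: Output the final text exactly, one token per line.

Answer: sup
slfa
isfg
tfy
vcoe
ecge
ukv
jev
ecyn
hdava
abji
rtk

Derivation:
Hunk 1: at line 2 remove [jyq] add [isfg] -> 14 lines: sup slfa isfg inn ugy jjm wzxmb ecge ukv hbe qqk eiitu abji rtk
Hunk 2: at line 9 remove [hbe,qqk,eiitu] add [jev,ecyn,hdava] -> 14 lines: sup slfa isfg inn ugy jjm wzxmb ecge ukv jev ecyn hdava abji rtk
Hunk 3: at line 5 remove [jjm,wzxmb] add [vcoe] -> 13 lines: sup slfa isfg inn ugy vcoe ecge ukv jev ecyn hdava abji rtk
Hunk 4: at line 2 remove [inn,ugy] add [tfy] -> 12 lines: sup slfa isfg tfy vcoe ecge ukv jev ecyn hdava abji rtk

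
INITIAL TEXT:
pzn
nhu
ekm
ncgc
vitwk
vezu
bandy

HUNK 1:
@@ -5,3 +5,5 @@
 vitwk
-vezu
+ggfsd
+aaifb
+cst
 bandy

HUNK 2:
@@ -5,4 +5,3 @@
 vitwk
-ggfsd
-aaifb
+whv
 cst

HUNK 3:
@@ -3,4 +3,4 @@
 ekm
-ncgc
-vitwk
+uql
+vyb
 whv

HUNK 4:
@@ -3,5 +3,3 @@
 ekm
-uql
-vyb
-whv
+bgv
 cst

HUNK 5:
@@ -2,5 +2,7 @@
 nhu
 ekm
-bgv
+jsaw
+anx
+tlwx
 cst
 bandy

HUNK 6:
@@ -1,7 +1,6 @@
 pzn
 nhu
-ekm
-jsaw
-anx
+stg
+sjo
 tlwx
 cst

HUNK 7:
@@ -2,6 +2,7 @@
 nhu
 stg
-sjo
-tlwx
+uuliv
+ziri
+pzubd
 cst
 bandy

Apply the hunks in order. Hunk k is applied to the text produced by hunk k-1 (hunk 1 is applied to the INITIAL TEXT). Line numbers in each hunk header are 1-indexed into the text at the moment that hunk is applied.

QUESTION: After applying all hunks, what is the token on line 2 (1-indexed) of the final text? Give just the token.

Answer: nhu

Derivation:
Hunk 1: at line 5 remove [vezu] add [ggfsd,aaifb,cst] -> 9 lines: pzn nhu ekm ncgc vitwk ggfsd aaifb cst bandy
Hunk 2: at line 5 remove [ggfsd,aaifb] add [whv] -> 8 lines: pzn nhu ekm ncgc vitwk whv cst bandy
Hunk 3: at line 3 remove [ncgc,vitwk] add [uql,vyb] -> 8 lines: pzn nhu ekm uql vyb whv cst bandy
Hunk 4: at line 3 remove [uql,vyb,whv] add [bgv] -> 6 lines: pzn nhu ekm bgv cst bandy
Hunk 5: at line 2 remove [bgv] add [jsaw,anx,tlwx] -> 8 lines: pzn nhu ekm jsaw anx tlwx cst bandy
Hunk 6: at line 1 remove [ekm,jsaw,anx] add [stg,sjo] -> 7 lines: pzn nhu stg sjo tlwx cst bandy
Hunk 7: at line 2 remove [sjo,tlwx] add [uuliv,ziri,pzubd] -> 8 lines: pzn nhu stg uuliv ziri pzubd cst bandy
Final line 2: nhu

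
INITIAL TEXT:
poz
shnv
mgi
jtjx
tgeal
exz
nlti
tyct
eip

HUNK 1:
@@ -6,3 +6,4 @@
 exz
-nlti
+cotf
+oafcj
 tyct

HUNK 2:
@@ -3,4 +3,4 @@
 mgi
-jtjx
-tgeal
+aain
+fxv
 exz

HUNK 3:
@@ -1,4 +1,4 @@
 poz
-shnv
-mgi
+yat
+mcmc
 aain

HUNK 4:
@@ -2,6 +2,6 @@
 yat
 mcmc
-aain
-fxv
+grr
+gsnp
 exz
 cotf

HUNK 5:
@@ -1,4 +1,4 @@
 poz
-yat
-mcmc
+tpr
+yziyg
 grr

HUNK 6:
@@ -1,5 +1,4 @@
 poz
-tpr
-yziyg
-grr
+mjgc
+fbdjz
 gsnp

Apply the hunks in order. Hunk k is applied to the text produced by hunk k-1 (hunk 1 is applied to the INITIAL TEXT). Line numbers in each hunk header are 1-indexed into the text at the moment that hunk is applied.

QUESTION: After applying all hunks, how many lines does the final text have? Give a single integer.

Hunk 1: at line 6 remove [nlti] add [cotf,oafcj] -> 10 lines: poz shnv mgi jtjx tgeal exz cotf oafcj tyct eip
Hunk 2: at line 3 remove [jtjx,tgeal] add [aain,fxv] -> 10 lines: poz shnv mgi aain fxv exz cotf oafcj tyct eip
Hunk 3: at line 1 remove [shnv,mgi] add [yat,mcmc] -> 10 lines: poz yat mcmc aain fxv exz cotf oafcj tyct eip
Hunk 4: at line 2 remove [aain,fxv] add [grr,gsnp] -> 10 lines: poz yat mcmc grr gsnp exz cotf oafcj tyct eip
Hunk 5: at line 1 remove [yat,mcmc] add [tpr,yziyg] -> 10 lines: poz tpr yziyg grr gsnp exz cotf oafcj tyct eip
Hunk 6: at line 1 remove [tpr,yziyg,grr] add [mjgc,fbdjz] -> 9 lines: poz mjgc fbdjz gsnp exz cotf oafcj tyct eip
Final line count: 9

Answer: 9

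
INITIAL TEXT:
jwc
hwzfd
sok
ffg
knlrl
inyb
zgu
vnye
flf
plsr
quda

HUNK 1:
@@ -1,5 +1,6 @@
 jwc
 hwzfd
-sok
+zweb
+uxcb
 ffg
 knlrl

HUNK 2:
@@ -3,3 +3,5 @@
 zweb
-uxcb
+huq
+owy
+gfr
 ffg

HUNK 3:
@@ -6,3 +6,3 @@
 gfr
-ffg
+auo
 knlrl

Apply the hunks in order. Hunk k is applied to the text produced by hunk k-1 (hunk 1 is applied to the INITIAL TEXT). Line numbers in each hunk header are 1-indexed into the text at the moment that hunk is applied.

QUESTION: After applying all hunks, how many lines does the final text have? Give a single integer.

Answer: 14

Derivation:
Hunk 1: at line 1 remove [sok] add [zweb,uxcb] -> 12 lines: jwc hwzfd zweb uxcb ffg knlrl inyb zgu vnye flf plsr quda
Hunk 2: at line 3 remove [uxcb] add [huq,owy,gfr] -> 14 lines: jwc hwzfd zweb huq owy gfr ffg knlrl inyb zgu vnye flf plsr quda
Hunk 3: at line 6 remove [ffg] add [auo] -> 14 lines: jwc hwzfd zweb huq owy gfr auo knlrl inyb zgu vnye flf plsr quda
Final line count: 14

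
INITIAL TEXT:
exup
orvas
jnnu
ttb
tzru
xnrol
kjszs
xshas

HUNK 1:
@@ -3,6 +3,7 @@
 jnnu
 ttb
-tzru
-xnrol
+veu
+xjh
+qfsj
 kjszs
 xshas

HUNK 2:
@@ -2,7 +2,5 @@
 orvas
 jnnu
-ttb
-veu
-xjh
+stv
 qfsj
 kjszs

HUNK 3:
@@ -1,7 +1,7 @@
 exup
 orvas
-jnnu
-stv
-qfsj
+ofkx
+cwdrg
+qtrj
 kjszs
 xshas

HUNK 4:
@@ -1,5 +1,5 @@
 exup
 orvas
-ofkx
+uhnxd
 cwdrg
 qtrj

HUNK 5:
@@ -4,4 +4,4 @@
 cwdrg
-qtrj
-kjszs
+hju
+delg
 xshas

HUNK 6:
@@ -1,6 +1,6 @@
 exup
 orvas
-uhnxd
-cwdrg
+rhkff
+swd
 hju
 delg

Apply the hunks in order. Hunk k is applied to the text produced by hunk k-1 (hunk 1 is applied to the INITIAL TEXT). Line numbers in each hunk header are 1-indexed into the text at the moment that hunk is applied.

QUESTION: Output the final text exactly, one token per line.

Hunk 1: at line 3 remove [tzru,xnrol] add [veu,xjh,qfsj] -> 9 lines: exup orvas jnnu ttb veu xjh qfsj kjszs xshas
Hunk 2: at line 2 remove [ttb,veu,xjh] add [stv] -> 7 lines: exup orvas jnnu stv qfsj kjszs xshas
Hunk 3: at line 1 remove [jnnu,stv,qfsj] add [ofkx,cwdrg,qtrj] -> 7 lines: exup orvas ofkx cwdrg qtrj kjszs xshas
Hunk 4: at line 1 remove [ofkx] add [uhnxd] -> 7 lines: exup orvas uhnxd cwdrg qtrj kjszs xshas
Hunk 5: at line 4 remove [qtrj,kjszs] add [hju,delg] -> 7 lines: exup orvas uhnxd cwdrg hju delg xshas
Hunk 6: at line 1 remove [uhnxd,cwdrg] add [rhkff,swd] -> 7 lines: exup orvas rhkff swd hju delg xshas

Answer: exup
orvas
rhkff
swd
hju
delg
xshas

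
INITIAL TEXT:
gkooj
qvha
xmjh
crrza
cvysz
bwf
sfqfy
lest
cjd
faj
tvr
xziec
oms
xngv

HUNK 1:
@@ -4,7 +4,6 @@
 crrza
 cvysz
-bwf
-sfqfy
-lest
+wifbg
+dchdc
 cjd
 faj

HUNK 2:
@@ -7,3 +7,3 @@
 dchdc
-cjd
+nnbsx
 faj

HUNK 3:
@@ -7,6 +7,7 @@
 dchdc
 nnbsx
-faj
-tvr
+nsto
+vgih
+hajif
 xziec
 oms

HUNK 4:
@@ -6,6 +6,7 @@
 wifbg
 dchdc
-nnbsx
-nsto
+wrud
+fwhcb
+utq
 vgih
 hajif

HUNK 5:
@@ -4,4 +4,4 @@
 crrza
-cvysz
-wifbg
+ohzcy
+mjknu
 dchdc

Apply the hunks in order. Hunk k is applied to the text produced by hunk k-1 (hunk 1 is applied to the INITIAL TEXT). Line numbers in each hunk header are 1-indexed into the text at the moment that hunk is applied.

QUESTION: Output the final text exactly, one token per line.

Hunk 1: at line 4 remove [bwf,sfqfy,lest] add [wifbg,dchdc] -> 13 lines: gkooj qvha xmjh crrza cvysz wifbg dchdc cjd faj tvr xziec oms xngv
Hunk 2: at line 7 remove [cjd] add [nnbsx] -> 13 lines: gkooj qvha xmjh crrza cvysz wifbg dchdc nnbsx faj tvr xziec oms xngv
Hunk 3: at line 7 remove [faj,tvr] add [nsto,vgih,hajif] -> 14 lines: gkooj qvha xmjh crrza cvysz wifbg dchdc nnbsx nsto vgih hajif xziec oms xngv
Hunk 4: at line 6 remove [nnbsx,nsto] add [wrud,fwhcb,utq] -> 15 lines: gkooj qvha xmjh crrza cvysz wifbg dchdc wrud fwhcb utq vgih hajif xziec oms xngv
Hunk 5: at line 4 remove [cvysz,wifbg] add [ohzcy,mjknu] -> 15 lines: gkooj qvha xmjh crrza ohzcy mjknu dchdc wrud fwhcb utq vgih hajif xziec oms xngv

Answer: gkooj
qvha
xmjh
crrza
ohzcy
mjknu
dchdc
wrud
fwhcb
utq
vgih
hajif
xziec
oms
xngv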